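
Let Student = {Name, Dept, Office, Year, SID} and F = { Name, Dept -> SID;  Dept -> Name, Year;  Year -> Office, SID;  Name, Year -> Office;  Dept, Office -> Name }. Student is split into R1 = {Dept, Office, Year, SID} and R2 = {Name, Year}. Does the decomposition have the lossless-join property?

No

Common attributes: R1 ∩ R2 = {Year}.
Closure of {Year}: Year → Office, SID applies, adding Office, SID. So (Year)⁺ = {Office, Year, SID}.
The closure contains neither all of R1 = {Dept, Office, Year, SID} nor all of R2 = {Name, Year}, so the common attributes are not a superkey of either fragment. The join is lossy.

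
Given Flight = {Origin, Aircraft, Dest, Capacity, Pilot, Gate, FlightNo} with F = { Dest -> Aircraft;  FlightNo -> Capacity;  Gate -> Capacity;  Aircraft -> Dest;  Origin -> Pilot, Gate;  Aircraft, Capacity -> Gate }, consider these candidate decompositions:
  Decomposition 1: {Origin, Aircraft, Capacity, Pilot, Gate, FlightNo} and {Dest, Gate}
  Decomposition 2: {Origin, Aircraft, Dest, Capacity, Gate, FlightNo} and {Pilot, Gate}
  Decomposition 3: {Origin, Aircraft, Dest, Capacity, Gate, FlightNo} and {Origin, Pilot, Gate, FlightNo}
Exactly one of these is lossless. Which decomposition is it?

Decomposition 1: common = {Gate}, closure = {Capacity, Gate} → lossy.
Decomposition 2: common = {Gate}, closure = {Capacity, Gate} → lossy.
Decomposition 3: common = {Origin, Gate, FlightNo}, closure = {Origin, Capacity, Pilot, Gate, FlightNo} → lossless.

Decomposition 3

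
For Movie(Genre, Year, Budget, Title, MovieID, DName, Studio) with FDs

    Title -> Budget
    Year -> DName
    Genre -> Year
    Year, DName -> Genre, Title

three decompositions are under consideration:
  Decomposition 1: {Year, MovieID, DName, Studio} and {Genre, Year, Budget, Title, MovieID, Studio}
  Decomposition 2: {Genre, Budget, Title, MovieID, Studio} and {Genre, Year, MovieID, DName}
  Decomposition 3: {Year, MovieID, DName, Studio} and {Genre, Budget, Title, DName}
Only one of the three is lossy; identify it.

Decomposition 1: common = {Year, MovieID, Studio}, closure = {Genre, Year, Budget, Title, MovieID, DName, Studio} → lossless.
Decomposition 2: common = {Genre, MovieID}, closure = {Genre, Year, Budget, Title, MovieID, DName} → lossless.
Decomposition 3: common = {DName}, closure = {DName} → lossy.

Decomposition 3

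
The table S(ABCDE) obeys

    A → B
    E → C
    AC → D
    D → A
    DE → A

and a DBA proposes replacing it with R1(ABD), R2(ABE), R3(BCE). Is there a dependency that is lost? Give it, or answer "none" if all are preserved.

Check AC → D: no single fragment contains all of {ACD}, and the restricted closure of {AC} across the fragments never reaches {D}.
A → B is preserved.
E → C is preserved.
D → A is preserved.
DE → A is preserved.

AC → D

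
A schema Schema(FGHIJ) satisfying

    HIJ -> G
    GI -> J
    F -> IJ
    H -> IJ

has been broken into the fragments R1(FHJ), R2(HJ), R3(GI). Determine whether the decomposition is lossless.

No

Chase test. Columns are FGHIJ; row i has aⱼ where attribute j ∈ Ri, else bᵢⱼ.
Initial tableau (one row per fragment):
  row 1: a1 b12 a3 b14 a5
  row 2: b21 b22 a3 b24 a5
  row 3: b31 a2 b33 a4 b35
Rows 1 and 2 agree on H; apply H→IJ and equate their IJ entries.
Rows 1 and 2 agree on HIJ; apply HIJ→G and equate their G entries.
No row becomes fully distinguished — the join is lossy.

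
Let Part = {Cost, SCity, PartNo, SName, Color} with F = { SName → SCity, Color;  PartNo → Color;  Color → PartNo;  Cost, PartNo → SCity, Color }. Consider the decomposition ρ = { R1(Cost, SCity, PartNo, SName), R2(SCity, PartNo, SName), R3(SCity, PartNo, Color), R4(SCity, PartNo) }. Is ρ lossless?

Chase test. Columns are Cost, SCity, PartNo, SName, Color; row i has aⱼ where attribute j ∈ Ri, else bᵢⱼ.
Initial tableau (one row per fragment):
  row 1: a1 a2 a3 a4 b15
  row 2: b21 a2 a3 a4 b25
  row 3: b31 a2 a3 b34 a5
  row 4: b41 a2 a3 b44 b45
Rows 1 and 2 agree on SName; apply SName→SCity, Color and equate their SCity, Color entries.
Rows 1 and 3 agree on PartNo; apply PartNo→Color and equate their Color entries.
Rows 1 and 4 agree on PartNo; apply PartNo→Color and equate their Color entries.
Row 1 is now all distinguished symbols — the join is lossless.

Yes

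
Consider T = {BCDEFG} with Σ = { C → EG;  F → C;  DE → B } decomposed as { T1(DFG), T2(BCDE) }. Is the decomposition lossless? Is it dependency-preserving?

Lossless test: (D)⁺ = {D}, which is a superkey of neither fragment — lossy.
Dependency preservation: the restricted closure of {C} across the fragments never reaches {EG}, so C → EG cannot be enforced without a join — not preserved.

lossy and not dependency-preserving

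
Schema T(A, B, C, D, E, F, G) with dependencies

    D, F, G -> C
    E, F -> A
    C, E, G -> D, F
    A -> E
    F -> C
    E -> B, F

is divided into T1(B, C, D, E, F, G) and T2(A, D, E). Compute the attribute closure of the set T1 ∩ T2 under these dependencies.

T1 ∩ T2 = {D, E}.
E → B, F applies, adding B, F
E, F → A applies, adding A
F → C applies, adding C
Closure: {A, B, C, D, E, F}.

A, B, C, D, E, F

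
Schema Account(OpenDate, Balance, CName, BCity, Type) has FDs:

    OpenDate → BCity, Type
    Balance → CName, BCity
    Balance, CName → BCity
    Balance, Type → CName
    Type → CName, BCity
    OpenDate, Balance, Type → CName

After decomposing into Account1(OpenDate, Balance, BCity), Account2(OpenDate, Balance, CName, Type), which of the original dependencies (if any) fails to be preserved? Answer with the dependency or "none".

Check Type → CName, BCity: no single fragment contains all of {CName, BCity, Type}, and the restricted closure of {Type} across the fragments never reaches {CName, BCity}.
OpenDate → BCity, Type is preserved.
Balance → CName, BCity is preserved.
Balance, CName → BCity is preserved.
Balance, Type → CName is preserved.
OpenDate, Balance, Type → CName is preserved.

Type → CName, BCity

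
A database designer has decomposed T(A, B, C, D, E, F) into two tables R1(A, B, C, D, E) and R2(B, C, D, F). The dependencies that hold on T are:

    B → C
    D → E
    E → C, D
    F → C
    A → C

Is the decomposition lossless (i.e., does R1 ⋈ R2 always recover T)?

No

Common attributes: R1 ∩ R2 = {B, C, D}.
Closure of {B, C, D}: D → E applies, adding E. So (B, C, D)⁺ = {B, C, D, E}.
The closure contains neither all of R1 = {A, B, C, D, E} nor all of R2 = {B, C, D, F}, so the common attributes are not a superkey of either fragment. The join is lossy.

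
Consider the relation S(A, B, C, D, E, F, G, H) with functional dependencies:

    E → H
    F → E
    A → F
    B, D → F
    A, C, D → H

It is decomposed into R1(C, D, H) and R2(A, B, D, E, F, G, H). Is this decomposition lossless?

Common attributes: R1 ∩ R2 = {D, H}.
No dependency enlarges {D, H}, so (D, H)⁺ = {D, H}.
The closure contains neither all of R1 = {C, D, H} nor all of R2 = {A, B, D, E, F, G, H}, so the common attributes are not a superkey of either fragment. The join is lossy.

No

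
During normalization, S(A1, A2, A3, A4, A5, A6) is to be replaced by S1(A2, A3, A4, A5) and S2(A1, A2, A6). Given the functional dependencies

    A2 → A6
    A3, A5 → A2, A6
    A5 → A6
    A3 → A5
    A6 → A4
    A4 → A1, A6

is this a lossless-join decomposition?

Yes

Common attributes: S1 ∩ S2 = {A2}.
Closure of {A2}: A2 → A6 applies, adding A6; A6 → A4 applies, adding A4; A4 → A1, A6 applies, adding A1. So (A2)⁺ = {A1, A2, A4, A6}.
This closure contains every attribute of S2, so S1 ∩ S2 → S2. The join is lossless.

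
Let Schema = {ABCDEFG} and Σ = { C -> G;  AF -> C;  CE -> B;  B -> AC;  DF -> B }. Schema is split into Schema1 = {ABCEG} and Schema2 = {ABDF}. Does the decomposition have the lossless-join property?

No

Common attributes: Schema1 ∩ Schema2 = {AB}.
Closure of {AB}: B → AC applies, adding C; C → G applies, adding G. So (AB)⁺ = {ABCG}.
The closure contains neither all of Schema1 = {ABCEG} nor all of Schema2 = {ABDF}, so the common attributes are not a superkey of either fragment. The join is lossy.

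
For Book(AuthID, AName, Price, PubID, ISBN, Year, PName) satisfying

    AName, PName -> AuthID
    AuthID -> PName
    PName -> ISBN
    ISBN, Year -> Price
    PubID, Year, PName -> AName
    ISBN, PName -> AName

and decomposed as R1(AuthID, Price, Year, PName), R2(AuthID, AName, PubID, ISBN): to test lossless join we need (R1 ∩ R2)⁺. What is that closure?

AuthID, AName, ISBN, PName

R1 ∩ R2 = {AuthID}.
AuthID → PName applies, adding PName
PName → ISBN applies, adding ISBN
ISBN, PName → AName applies, adding AName
Closure: {AuthID, AName, ISBN, PName}.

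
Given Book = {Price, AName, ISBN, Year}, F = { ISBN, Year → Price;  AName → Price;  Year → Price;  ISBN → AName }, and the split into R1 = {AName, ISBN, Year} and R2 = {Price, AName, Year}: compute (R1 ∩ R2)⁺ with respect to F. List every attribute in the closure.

R1 ∩ R2 = {AName, Year}.
AName → Price applies, adding Price
Closure: {Price, AName, Year}.

Price, AName, Year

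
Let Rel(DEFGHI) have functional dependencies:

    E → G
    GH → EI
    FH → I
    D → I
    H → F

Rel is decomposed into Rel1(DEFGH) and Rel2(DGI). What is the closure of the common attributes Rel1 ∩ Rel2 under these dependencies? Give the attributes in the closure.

DGI

Rel1 ∩ Rel2 = {DG}.
D → I applies, adding I
Closure: {DGI}.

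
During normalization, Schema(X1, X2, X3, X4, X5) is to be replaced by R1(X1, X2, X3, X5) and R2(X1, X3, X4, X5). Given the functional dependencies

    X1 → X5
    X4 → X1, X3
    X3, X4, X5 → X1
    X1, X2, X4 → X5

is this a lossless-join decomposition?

Common attributes: R1 ∩ R2 = {X1, X3, X5}.
No dependency enlarges {X1, X3, X5}, so (X1, X3, X5)⁺ = {X1, X3, X5}.
The closure contains neither all of R1 = {X1, X2, X3, X5} nor all of R2 = {X1, X3, X4, X5}, so the common attributes are not a superkey of either fragment. The join is lossy.

No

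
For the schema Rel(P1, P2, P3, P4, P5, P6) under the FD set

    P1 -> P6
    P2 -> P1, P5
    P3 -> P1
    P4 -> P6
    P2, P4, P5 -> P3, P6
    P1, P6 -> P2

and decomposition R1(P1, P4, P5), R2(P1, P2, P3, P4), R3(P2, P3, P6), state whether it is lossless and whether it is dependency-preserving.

lossless but not dependency-preserving

Lossless test (chase): Rows 1 and 2 agree on P1; apply P1→P6 and equate their P6 entries. Rows 2 and 3 agree on P2; apply P2→P1, P5 and equate their P1, P5 entries. Rows 1 and 2 agree on P1, P6; apply P1, P6→P2 and equate their P2 entries. Rows 1 and 3 agree on P1; apply P1→P6 and equate their P6 entries. Rows 1 and 2 agree on P2; apply P2→P1, P5 and equate their P1, P5 entries. Rows 1 and 2 agree on P2, P4, P5; apply P2, P4, P5→P3, P6 and equate their P3, P6 entries. Row 1 is now all distinguished symbols — the join is lossless.
Dependency preservation: the restricted closure of {P4} across the fragments never reaches {P6}, so P4 → P6 cannot be enforced without a join — not preserved.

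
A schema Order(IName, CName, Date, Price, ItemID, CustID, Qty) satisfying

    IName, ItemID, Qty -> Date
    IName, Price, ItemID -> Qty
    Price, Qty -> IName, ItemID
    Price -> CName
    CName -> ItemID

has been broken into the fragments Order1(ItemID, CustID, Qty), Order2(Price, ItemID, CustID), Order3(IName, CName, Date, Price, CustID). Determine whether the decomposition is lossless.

Chase test. Columns are IName, CName, Date, Price, ItemID, CustID, Qty; row i has aⱼ where attribute j ∈ Orderi, else bᵢⱼ.
Initial tableau (one row per fragment):
  row 1: b11 b12 b13 b14 a5 a6 a7
  row 2: b21 b22 b23 a4 a5 a6 b27
  row 3: a1 a2 a3 a4 b35 a6 b37
Rows 2 and 3 agree on Price; apply Price→CName and equate their CName entries.
Rows 2 and 3 agree on CName; apply CName→ItemID and equate their ItemID entries.
No row becomes fully distinguished — the join is lossy.

No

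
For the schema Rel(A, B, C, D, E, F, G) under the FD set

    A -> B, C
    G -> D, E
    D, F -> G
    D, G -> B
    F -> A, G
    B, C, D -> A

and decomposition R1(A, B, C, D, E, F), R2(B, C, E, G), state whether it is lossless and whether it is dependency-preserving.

lossy and not dependency-preserving

Lossless test: (B, C, E)⁺ = {B, C, E}, which is a superkey of neither fragment — lossy.
Dependency preservation: the restricted closure of {G} across the fragments never reaches {D, E}, so G → D, E cannot be enforced without a join — not preserved.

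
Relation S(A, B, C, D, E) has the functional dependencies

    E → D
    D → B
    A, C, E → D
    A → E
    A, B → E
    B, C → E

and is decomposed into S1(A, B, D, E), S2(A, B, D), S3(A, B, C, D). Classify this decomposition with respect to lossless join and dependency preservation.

lossless but not dependency-preserving

Lossless test (chase): Rows 1 and 2 agree on A; apply A→E and equate their E entries. Rows 1 and 3 agree on A; apply A→E and equate their E entries. Row 3 is now all distinguished symbols — the join is lossless.
Dependency preservation: the restricted closure of {B, C} across the fragments never reaches {E}, so B, C → E cannot be enforced without a join — not preserved.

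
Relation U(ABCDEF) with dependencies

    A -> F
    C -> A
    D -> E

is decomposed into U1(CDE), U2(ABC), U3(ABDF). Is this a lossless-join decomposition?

Chase test. Columns are ABCDEF; row i has aⱼ where attribute j ∈ Ui, else bᵢⱼ.
Initial tableau (one row per fragment):
  row 1: b11 b12 a3 a4 a5 b16
  row 2: a1 a2 a3 b24 b25 b26
  row 3: a1 a2 b33 a4 b35 a6
Rows 2 and 3 agree on A; apply A→F and equate their F entries.
Rows 1 and 2 agree on C; apply C→A and equate their A entries.
Rows 1 and 3 agree on D; apply D→E and equate their E entries.
Rows 1 and 2 agree on A; apply A→F and equate their F entries.
No row becomes fully distinguished — the join is lossy.

No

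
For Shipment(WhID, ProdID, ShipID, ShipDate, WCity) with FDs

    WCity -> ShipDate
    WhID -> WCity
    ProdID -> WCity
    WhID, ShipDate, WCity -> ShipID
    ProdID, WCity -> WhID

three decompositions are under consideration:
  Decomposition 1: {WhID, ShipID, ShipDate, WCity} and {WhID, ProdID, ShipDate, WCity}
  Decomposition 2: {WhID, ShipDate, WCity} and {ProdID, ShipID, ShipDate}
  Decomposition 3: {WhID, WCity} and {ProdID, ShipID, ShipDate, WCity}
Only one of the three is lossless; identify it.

Decomposition 1

Decomposition 1: common = {WhID, ShipDate, WCity}, closure = {WhID, ShipID, ShipDate, WCity} → lossless.
Decomposition 2: common = {ShipDate}, closure = {ShipDate} → lossy.
Decomposition 3: common = {WCity}, closure = {ShipDate, WCity} → lossy.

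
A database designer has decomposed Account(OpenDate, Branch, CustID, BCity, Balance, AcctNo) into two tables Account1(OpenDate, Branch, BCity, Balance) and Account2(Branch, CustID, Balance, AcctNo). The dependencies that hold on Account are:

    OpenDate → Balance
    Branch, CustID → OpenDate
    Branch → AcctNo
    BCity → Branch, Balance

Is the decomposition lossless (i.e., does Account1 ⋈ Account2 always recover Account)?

Common attributes: Account1 ∩ Account2 = {Branch, Balance}.
Closure of {Branch, Balance}: Branch → AcctNo applies, adding AcctNo. So (Branch, Balance)⁺ = {Branch, Balance, AcctNo}.
The closure contains neither all of Account1 = {OpenDate, Branch, BCity, Balance} nor all of Account2 = {Branch, CustID, Balance, AcctNo}, so the common attributes are not a superkey of either fragment. The join is lossy.

No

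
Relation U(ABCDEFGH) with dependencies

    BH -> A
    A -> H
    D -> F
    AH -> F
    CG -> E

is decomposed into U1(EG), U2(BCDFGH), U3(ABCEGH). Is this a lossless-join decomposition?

Yes

Chase test. Columns are ABCDEFGH; row i has aⱼ where attribute j ∈ Ui, else bᵢⱼ.
Initial tableau (one row per fragment):
  row 1: b11 b12 b13 b14 a5 b16 a7 b18
  row 2: b21 a2 a3 a4 b25 a6 a7 a8
  row 3: a1 a2 a3 b34 a5 b36 a7 a8
Rows 2 and 3 agree on BH; apply BH→A and equate their A entries.
Rows 2 and 3 agree on AH; apply AH→F and equate their F entries.
Rows 2 and 3 agree on CG; apply CG→E and equate their E entries.
Row 2 is now all distinguished symbols — the join is lossless.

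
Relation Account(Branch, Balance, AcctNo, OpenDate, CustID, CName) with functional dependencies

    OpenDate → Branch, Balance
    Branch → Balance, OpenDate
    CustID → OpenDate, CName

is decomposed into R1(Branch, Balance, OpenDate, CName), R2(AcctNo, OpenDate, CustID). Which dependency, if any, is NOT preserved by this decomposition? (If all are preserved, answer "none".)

CustID → OpenDate, CName

Check CustID → OpenDate, CName: no single fragment contains all of {OpenDate, CustID, CName}, and the restricted closure of {CustID} across the fragments never reaches {OpenDate, CName}.
OpenDate → Branch, Balance is preserved.
Branch → Balance, OpenDate is preserved.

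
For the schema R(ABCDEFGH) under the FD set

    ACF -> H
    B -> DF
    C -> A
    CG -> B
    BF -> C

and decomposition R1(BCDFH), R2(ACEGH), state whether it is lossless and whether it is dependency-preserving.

lossy and not dependency-preserving

Lossless test: (CH)⁺ = {ACH}, which is a superkey of neither fragment — lossy.
Dependency preservation: the restricted closure of {CG} across the fragments never reaches {B}, so CG → B cannot be enforced without a join — not preserved.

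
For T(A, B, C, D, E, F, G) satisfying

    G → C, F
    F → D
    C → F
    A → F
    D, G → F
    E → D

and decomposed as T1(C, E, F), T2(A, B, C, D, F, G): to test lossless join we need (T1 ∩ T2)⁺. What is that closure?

T1 ∩ T2 = {C, F}.
F → D applies, adding D
Closure: {C, D, F}.

C, D, F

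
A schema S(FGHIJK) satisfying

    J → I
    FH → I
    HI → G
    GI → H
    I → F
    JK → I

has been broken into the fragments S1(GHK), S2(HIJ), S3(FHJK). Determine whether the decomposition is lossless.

No

Chase test. Columns are FGHIJK; row i has aⱼ where attribute j ∈ Si, else bᵢⱼ.
Initial tableau (one row per fragment):
  row 1: b11 a2 a3 b14 b15 a6
  row 2: b21 b22 a3 a4 a5 b26
  row 3: a1 b32 a3 b34 a5 a6
Rows 2 and 3 agree on J; apply J→I and equate their I entries.
Rows 2 and 3 agree on HI; apply HI→G and equate their G entries.
Rows 2 and 3 agree on I; apply I→F and equate their F entries.
No row becomes fully distinguished — the join is lossy.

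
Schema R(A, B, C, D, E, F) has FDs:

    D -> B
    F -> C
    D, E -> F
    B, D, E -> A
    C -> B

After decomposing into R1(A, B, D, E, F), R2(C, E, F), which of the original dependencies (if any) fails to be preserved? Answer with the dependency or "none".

C -> B

Check C → B: no single fragment contains all of {B, C}, and the restricted closure of {C} across the fragments never reaches {B}.
D → B is preserved.
F → C is preserved.
D, E → F is preserved.
B, D, E → A is preserved.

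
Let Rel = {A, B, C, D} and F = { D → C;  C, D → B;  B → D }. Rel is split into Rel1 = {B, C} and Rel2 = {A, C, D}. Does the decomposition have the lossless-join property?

No

Common attributes: Rel1 ∩ Rel2 = {C}.
No dependency enlarges {C}, so (C)⁺ = {C}.
The closure contains neither all of Rel1 = {B, C} nor all of Rel2 = {A, C, D}, so the common attributes are not a superkey of either fragment. The join is lossy.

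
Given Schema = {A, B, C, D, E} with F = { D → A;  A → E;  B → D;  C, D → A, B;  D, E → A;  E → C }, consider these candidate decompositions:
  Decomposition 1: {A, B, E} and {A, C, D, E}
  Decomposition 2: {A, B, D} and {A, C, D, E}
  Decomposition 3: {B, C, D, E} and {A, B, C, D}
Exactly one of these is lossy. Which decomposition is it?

Decomposition 1: common = {A, E}, closure = {A, C, E} → lossy.
Decomposition 2: common = {A, D}, closure = {A, B, C, D, E} → lossless.
Decomposition 3: common = {B, C, D}, closure = {A, B, C, D, E} → lossless.

Decomposition 1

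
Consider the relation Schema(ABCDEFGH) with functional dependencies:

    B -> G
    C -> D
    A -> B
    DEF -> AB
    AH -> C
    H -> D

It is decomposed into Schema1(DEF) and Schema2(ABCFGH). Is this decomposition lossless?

Common attributes: Schema1 ∩ Schema2 = {F}.
No dependency enlarges {F}, so (F)⁺ = {F}.
The closure contains neither all of Schema1 = {DEF} nor all of Schema2 = {ABCFGH}, so the common attributes are not a superkey of either fragment. The join is lossy.

No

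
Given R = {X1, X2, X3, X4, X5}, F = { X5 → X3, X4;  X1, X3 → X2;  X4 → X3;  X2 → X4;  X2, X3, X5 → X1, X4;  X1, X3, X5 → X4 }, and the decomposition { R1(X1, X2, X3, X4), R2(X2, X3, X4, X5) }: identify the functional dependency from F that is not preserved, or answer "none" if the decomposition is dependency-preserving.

Check X2, X3, X5 → X1, X4: no single fragment contains all of {X1, X2, X3, X4, X5}, and the restricted closure of {X2, X3, X5} across the fragments never reaches {X1, X4}.
X5 → X3, X4 is preserved.
X1, X3 → X2 is preserved.
X4 → X3 is preserved.
X2 → X4 is preserved.
X1, X3, X5 → X4 is preserved.

X2, X3, X5 → X1, X4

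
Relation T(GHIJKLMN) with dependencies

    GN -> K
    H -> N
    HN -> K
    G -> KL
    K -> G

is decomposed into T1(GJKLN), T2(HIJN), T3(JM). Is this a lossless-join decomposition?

No

Chase test. Columns are GHIJKLMN; row i has aⱼ where attribute j ∈ Ti, else bᵢⱼ.
Initial tableau (one row per fragment):
  row 1: a1 b12 b13 a4 a5 a6 b17 a8
  row 2: b21 a2 a3 a4 b25 b26 b27 a8
  row 3: b31 b32 b33 a4 b35 b36 a7 b38
No row becomes fully distinguished — the join is lossy.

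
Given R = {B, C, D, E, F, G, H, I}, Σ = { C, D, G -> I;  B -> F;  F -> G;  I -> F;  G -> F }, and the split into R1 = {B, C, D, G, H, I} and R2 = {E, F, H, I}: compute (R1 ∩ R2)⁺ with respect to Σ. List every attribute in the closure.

R1 ∩ R2 = {H, I}.
I → F applies, adding F
F → G applies, adding G
Closure: {F, G, H, I}.

F, G, H, I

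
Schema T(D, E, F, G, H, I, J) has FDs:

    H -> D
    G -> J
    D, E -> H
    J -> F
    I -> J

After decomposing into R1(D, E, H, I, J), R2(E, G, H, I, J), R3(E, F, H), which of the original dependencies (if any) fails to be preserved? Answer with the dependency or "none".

Check J → F: no single fragment contains all of {F, J}, and the restricted closure of {J} across the fragments never reaches {F}.
H → D is preserved.
G → J is preserved.
D, E → H is preserved.
I → J is preserved.

J -> F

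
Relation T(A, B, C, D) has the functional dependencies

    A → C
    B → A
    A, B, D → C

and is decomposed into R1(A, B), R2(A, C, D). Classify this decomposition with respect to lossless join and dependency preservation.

Lossless test: (A)⁺ = {A, C}, which is a superkey of neither fragment — lossy.
Dependency preservation: A, B, D → C is not contained in any single fragment, but the restricted closure of its left-hand side across the fragments still reaches the right-hand side; the remaining FDs each lie inside some fragment. All dependencies are preserved.

lossy but dependency-preserving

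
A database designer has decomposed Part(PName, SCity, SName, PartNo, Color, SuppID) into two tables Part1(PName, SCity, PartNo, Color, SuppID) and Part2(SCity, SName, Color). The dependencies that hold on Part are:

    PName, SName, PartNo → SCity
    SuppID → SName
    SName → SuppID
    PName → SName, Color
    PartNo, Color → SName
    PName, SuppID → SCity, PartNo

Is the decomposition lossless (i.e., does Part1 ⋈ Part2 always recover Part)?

Common attributes: Part1 ∩ Part2 = {SCity, Color}.
No dependency enlarges {SCity, Color}, so (SCity, Color)⁺ = {SCity, Color}.
The closure contains neither all of Part1 = {PName, SCity, PartNo, Color, SuppID} nor all of Part2 = {SCity, SName, Color}, so the common attributes are not a superkey of either fragment. The join is lossy.

No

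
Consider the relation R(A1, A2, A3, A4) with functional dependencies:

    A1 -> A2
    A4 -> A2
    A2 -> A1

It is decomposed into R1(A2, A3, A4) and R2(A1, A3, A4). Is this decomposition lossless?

Common attributes: R1 ∩ R2 = {A3, A4}.
Closure of {A3, A4}: A4 → A2 applies, adding A2; A2 → A1 applies, adding A1. So (A3, A4)⁺ = {A1, A2, A3, A4}.
This closure contains every attribute of R1, so R1 ∩ R2 → R1. The join is lossless.

Yes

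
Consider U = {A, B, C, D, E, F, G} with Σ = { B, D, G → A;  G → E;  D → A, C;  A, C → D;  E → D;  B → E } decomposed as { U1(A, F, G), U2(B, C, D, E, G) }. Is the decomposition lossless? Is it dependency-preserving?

Lossless test: (G)⁺ = {A, C, D, E, G}, which is a superkey of neither fragment — lossy.
Dependency preservation: the restricted closure of {D} across the fragments never reaches {A, C}, so D → A, C cannot be enforced without a join — not preserved.

lossy and not dependency-preserving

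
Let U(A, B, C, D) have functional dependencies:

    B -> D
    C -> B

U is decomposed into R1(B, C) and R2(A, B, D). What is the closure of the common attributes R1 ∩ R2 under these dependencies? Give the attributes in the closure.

B, D

R1 ∩ R2 = {B}.
B → D applies, adding D
Closure: {B, D}.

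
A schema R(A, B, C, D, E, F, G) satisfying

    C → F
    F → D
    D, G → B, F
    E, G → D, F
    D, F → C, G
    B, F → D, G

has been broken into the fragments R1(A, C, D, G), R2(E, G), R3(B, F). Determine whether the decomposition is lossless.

No

Chase test. Columns are A, B, C, D, E, F, G; row i has aⱼ where attribute j ∈ Ri, else bᵢⱼ.
Initial tableau (one row per fragment):
  row 1: a1 b12 a3 a4 b15 b16 a7
  row 2: b21 b22 b23 b24 a5 b26 a7
  row 3: b31 a2 b33 b34 b35 a6 b37
No row becomes fully distinguished — the join is lossy.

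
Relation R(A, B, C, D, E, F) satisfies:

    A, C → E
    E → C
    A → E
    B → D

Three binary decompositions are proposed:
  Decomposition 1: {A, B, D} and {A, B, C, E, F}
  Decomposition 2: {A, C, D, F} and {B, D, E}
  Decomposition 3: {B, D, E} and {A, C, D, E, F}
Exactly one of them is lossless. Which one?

Decomposition 1: common = {A, B}, closure = {A, B, C, D, E} → lossless.
Decomposition 2: common = {D}, closure = {D} → lossy.
Decomposition 3: common = {D, E}, closure = {C, D, E} → lossy.

Decomposition 1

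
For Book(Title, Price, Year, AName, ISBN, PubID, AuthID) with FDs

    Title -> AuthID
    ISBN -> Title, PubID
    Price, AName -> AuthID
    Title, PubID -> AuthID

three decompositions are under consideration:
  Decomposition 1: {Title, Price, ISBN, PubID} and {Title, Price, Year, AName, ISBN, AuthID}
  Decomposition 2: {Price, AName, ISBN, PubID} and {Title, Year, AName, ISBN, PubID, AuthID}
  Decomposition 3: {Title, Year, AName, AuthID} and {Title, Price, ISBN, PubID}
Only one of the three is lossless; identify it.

Decomposition 1: common = {Title, Price, ISBN}, closure = {Title, Price, ISBN, PubID, AuthID} → lossless.
Decomposition 2: common = {AName, ISBN, PubID}, closure = {Title, AName, ISBN, PubID, AuthID} → lossy.
Decomposition 3: common = {Title}, closure = {Title, AuthID} → lossy.

Decomposition 1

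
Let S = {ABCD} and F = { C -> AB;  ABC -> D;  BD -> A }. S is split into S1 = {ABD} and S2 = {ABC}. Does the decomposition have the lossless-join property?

Common attributes: S1 ∩ S2 = {AB}.
No dependency enlarges {AB}, so (AB)⁺ = {AB}.
The closure contains neither all of S1 = {ABD} nor all of S2 = {ABC}, so the common attributes are not a superkey of either fragment. The join is lossy.

No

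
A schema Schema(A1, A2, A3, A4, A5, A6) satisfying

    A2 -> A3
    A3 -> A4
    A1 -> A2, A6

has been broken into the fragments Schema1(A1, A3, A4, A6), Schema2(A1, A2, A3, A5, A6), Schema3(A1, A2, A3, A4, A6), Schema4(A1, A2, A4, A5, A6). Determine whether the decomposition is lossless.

Yes

Chase test. Columns are A1, A2, A3, A4, A5, A6; row i has aⱼ where attribute j ∈ Schemai, else bᵢⱼ.
Initial tableau (one row per fragment):
  row 1: a1 b12 a3 a4 b15 a6
  row 2: a1 a2 a3 b24 a5 a6
  row 3: a1 a2 a3 a4 b35 a6
  row 4: a1 a2 b43 a4 a5 a6
Rows 2 and 4 agree on A2; apply A2→A3 and equate their A3 entries.
Rows 1 and 2 agree on A3; apply A3→A4 and equate their A4 entries.
Rows 1 and 2 agree on A1; apply A1→A2, A6 and equate their A2, A6 entries.
Row 2 is now all distinguished symbols — the join is lossless.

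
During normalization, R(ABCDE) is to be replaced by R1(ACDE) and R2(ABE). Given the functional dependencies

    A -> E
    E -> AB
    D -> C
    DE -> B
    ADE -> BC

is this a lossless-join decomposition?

Common attributes: R1 ∩ R2 = {AE}.
Closure of {AE}: E → AB applies, adding B. So (AE)⁺ = {ABE}.
This closure contains every attribute of R2, so R1 ∩ R2 → R2. The join is lossless.

Yes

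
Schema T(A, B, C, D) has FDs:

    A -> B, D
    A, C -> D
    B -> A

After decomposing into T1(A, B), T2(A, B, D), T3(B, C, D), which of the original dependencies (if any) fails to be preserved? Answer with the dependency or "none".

none

A → B, D lies within T2.
A, C → D: restricted closure across fragments reaches D.
B → A lies within T1.
Every dependency is enforceable on the fragments, so the decomposition is dependency-preserving.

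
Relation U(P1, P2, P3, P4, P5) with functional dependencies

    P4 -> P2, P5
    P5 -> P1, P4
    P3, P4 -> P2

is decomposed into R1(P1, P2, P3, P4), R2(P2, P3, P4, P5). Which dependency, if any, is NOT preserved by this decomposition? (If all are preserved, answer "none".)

P4 → P2, P5 lies within R2.
P5 → P1, P4: restricted closure across fragments reaches P1, P4.
P3, P4 → P2 lies within R1.
Every dependency is enforceable on the fragments, so the decomposition is dependency-preserving.

none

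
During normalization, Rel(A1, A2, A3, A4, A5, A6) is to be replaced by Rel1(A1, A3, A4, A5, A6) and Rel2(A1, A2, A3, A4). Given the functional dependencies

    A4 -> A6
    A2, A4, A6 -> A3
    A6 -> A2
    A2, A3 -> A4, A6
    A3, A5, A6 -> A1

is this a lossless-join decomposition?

Yes

Common attributes: Rel1 ∩ Rel2 = {A1, A3, A4}.
Closure of {A1, A3, A4}: A4 → A6 applies, adding A6; A6 → A2 applies, adding A2. So (A1, A3, A4)⁺ = {A1, A2, A3, A4, A6}.
This closure contains every attribute of Rel2, so Rel1 ∩ Rel2 → Rel2. The join is lossless.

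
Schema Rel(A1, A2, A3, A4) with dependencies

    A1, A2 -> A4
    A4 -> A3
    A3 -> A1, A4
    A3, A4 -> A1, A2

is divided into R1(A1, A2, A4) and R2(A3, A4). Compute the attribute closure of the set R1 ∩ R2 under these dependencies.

R1 ∩ R2 = {A4}.
A4 → A3 applies, adding A3
A3 → A1, A4 applies, adding A1
A3, A4 → A1, A2 applies, adding A2
Closure: {A1, A2, A3, A4}.

A1, A2, A3, A4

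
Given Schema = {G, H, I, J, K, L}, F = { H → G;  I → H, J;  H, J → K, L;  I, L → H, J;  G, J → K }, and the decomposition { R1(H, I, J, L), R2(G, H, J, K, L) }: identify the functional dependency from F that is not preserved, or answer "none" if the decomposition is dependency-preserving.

H → G lies within R2.
I → H, J lies within R1.
H, J → K, L lies within R2.
I, L → H, J lies within R1.
G, J → K lies within R2.
Every dependency is enforceable on the fragments, so the decomposition is dependency-preserving.

none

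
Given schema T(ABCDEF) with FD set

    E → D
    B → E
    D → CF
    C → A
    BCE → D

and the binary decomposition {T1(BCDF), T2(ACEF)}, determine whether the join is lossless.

Common attributes: T1 ∩ T2 = {CF}.
Closure of {CF}: C → A applies, adding A. So (CF)⁺ = {ACF}.
The closure contains neither all of T1 = {BCDF} nor all of T2 = {ACEF}, so the common attributes are not a superkey of either fragment. The join is lossy.

No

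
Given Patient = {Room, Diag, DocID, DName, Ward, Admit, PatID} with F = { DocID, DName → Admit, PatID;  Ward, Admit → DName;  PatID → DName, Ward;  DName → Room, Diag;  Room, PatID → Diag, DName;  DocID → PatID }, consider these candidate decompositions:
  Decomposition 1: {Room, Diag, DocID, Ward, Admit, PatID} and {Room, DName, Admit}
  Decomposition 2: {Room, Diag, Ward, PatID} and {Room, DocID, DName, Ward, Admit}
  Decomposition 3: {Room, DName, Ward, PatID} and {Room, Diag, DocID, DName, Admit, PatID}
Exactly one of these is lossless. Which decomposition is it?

Decomposition 3

Decomposition 1: common = {Room, Admit}, closure = {Room, Admit} → lossy.
Decomposition 2: common = {Room, Ward}, closure = {Room, Ward} → lossy.
Decomposition 3: common = {Room, DName, PatID}, closure = {Room, Diag, DName, Ward, PatID} → lossless.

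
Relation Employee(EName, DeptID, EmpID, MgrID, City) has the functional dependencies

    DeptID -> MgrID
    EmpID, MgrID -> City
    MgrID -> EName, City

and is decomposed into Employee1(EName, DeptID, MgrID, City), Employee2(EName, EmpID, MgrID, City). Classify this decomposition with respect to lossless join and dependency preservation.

lossy but dependency-preserving

Lossless test: (EName, MgrID, City)⁺ = {EName, MgrID, City}, which is a superkey of neither fragment — lossy.
Dependency preservation: every FD's attributes lie within a single fragment, so each can be enforced locally — preserved.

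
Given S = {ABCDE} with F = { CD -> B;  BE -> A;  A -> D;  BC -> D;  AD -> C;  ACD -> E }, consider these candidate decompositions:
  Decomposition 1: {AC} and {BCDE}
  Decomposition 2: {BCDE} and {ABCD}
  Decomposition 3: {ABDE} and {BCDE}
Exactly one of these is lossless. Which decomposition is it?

Decomposition 1: common = {C}, closure = {C} → lossy.
Decomposition 2: common = {BCD}, closure = {BCD} → lossy.
Decomposition 3: common = {BDE}, closure = {ABCDE} → lossless.

Decomposition 3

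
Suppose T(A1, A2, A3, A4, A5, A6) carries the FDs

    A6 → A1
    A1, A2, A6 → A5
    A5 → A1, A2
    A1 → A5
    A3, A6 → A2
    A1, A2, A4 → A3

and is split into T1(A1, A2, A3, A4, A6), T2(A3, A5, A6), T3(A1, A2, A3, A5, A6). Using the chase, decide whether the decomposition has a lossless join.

Yes

Chase test. Columns are A1, A2, A3, A4, A5, A6; row i has aⱼ where attribute j ∈ Ti, else bᵢⱼ.
Initial tableau (one row per fragment):
  row 1: a1 a2 a3 a4 b15 a6
  row 2: b21 b22 a3 b24 a5 a6
  row 3: a1 a2 a3 b34 a5 a6
Rows 1 and 2 agree on A6; apply A6→A1 and equate their A1 entries.
Rows 1 and 3 agree on A1, A2, A6; apply A1, A2, A6→A5 and equate their A5 entries.
Rows 1 and 2 agree on A5; apply A5→A1, A2 and equate their A1, A2 entries.
Row 1 is now all distinguished symbols — the join is lossless.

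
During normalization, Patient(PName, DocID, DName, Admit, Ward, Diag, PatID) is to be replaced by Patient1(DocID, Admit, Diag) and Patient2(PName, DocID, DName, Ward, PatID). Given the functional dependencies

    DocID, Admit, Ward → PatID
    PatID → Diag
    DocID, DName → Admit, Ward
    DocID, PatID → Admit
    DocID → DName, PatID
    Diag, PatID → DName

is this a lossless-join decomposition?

Yes

Common attributes: Patient1 ∩ Patient2 = {DocID}.
Closure of {DocID}: DocID → DName, PatID applies, adding DName, PatID; PatID → Diag applies, adding Diag; DocID, DName → Admit, Ward applies, adding Admit, Ward. So (DocID)⁺ = {DocID, DName, Admit, Ward, Diag, PatID}.
This closure contains every attribute of Patient1, so Patient1 ∩ Patient2 → Patient1. The join is lossless.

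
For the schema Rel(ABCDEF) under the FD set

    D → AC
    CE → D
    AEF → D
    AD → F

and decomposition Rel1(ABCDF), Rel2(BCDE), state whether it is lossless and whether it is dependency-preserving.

lossless but not dependency-preserving

Lossless test: (BCD)⁺ = {ABCDF}, which contains all of one fragment — lossless.
Dependency preservation: the restricted closure of {AEF} across the fragments never reaches {D}, so AEF → D cannot be enforced without a join — not preserved.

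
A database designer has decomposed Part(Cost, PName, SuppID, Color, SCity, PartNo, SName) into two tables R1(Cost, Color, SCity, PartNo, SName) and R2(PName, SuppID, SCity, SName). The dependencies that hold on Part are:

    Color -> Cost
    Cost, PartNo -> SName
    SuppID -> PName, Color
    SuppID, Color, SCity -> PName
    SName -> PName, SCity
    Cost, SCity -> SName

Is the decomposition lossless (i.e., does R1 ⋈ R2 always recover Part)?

No

Common attributes: R1 ∩ R2 = {SCity, SName}.
Closure of {SCity, SName}: SName → PName, SCity applies, adding PName. So (SCity, SName)⁺ = {PName, SCity, SName}.
The closure contains neither all of R1 = {Cost, Color, SCity, PartNo, SName} nor all of R2 = {PName, SuppID, SCity, SName}, so the common attributes are not a superkey of either fragment. The join is lossy.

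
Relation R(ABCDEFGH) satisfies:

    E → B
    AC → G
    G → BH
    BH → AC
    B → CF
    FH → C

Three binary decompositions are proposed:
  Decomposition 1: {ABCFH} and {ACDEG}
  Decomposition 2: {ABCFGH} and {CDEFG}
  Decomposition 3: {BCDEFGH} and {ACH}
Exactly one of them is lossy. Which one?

Decomposition 1: common = {AC}, closure = {ABCFGH} → lossless.
Decomposition 2: common = {CFG}, closure = {ABCFGH} → lossless.
Decomposition 3: common = {CH}, closure = {CH} → lossy.

Decomposition 3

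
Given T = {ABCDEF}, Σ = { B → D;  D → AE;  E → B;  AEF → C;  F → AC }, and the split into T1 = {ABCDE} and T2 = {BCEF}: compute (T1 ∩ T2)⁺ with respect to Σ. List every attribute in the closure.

T1 ∩ T2 = {BCE}.
B → D applies, adding D
D → AE applies, adding A
Closure: {ABCDE}.

ABCDE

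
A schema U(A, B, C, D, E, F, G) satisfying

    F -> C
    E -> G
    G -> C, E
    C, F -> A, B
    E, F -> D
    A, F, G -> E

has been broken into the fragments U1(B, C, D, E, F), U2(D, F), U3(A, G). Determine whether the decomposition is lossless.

No

Chase test. Columns are A, B, C, D, E, F, G; row i has aⱼ where attribute j ∈ Ui, else bᵢⱼ.
Initial tableau (one row per fragment):
  row 1: b11 a2 a3 a4 a5 a6 b17
  row 2: b21 b22 b23 a4 b25 a6 b27
  row 3: a1 b32 b33 b34 b35 b36 a7
Rows 1 and 2 agree on F; apply F→C and equate their C entries.
Rows 1 and 2 agree on C, F; apply C, F→A, B and equate their A, B entries.
No row becomes fully distinguished — the join is lossy.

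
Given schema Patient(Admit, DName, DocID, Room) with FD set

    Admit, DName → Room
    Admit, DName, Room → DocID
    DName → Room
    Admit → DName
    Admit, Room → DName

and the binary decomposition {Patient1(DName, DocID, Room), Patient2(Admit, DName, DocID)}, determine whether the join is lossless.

Common attributes: Patient1 ∩ Patient2 = {DName, DocID}.
Closure of {DName, DocID}: DName → Room applies, adding Room. So (DName, DocID)⁺ = {DName, DocID, Room}.
This closure contains every attribute of Patient1, so Patient1 ∩ Patient2 → Patient1. The join is lossless.

Yes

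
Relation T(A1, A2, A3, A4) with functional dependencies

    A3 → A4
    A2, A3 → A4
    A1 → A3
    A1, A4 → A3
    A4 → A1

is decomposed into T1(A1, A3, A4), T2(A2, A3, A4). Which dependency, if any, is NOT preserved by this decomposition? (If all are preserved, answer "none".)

A3 → A4 lies within T1.
A2, A3 → A4 lies within T2.
A1 → A3 lies within T1.
A1, A4 → A3 lies within T1.
A4 → A1 lies within T1.
Every dependency is enforceable on the fragments, so the decomposition is dependency-preserving.

none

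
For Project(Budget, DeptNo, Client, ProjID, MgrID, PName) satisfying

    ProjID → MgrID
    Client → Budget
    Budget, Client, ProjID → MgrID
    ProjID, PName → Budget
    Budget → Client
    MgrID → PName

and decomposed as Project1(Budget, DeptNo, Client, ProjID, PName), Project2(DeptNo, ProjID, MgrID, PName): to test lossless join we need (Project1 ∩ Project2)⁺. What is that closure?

Project1 ∩ Project2 = {DeptNo, ProjID, PName}.
ProjID → MgrID applies, adding MgrID
ProjID, PName → Budget applies, adding Budget
Budget → Client applies, adding Client
Closure: {Budget, DeptNo, Client, ProjID, MgrID, PName}.

Budget, DeptNo, Client, ProjID, MgrID, PName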